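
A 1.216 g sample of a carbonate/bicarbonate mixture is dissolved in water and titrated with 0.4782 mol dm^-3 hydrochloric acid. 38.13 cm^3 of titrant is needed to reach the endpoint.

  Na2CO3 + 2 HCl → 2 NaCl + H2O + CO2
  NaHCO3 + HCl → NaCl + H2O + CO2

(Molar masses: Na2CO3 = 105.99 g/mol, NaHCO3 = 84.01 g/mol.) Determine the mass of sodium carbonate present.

0.5396 g

n(HCl) = 0.03813 × 0.4782 = 0.01823 mol
Let x = n(Na2CO3), y = n(NaHCO3).
Titrant: 2x + 1y = 0.01823;  mass: 105.99x + 84.01y = 1.216
Solving, x = 5.091 × 10^-3 mol, y = 8.051 × 10^-3 mol
mass of Na2CO3 = 5.091 × 10^-3 × 105.99 = 0.5396 g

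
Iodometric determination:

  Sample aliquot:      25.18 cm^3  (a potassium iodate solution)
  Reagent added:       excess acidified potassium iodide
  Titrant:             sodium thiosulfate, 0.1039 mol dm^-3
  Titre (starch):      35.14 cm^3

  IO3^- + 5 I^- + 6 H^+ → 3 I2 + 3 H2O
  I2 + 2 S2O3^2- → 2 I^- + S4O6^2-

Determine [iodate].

n(S2O3^2-) = 0.03514 × 0.1039 = 3.651 × 10^-3 mol
n(I2) = n(S2O3^2-)/2 = 1.826 × 10^-3 mol
From the 1:3 ratio, n(IO3^-) in the aliquot = 1/3 × 1.826 × 10^-3 = 6.085 × 10^-4 mol
[IO3^-] = 6.085 × 10^-4 / 0.02518 = 0.02417 mol/L

0.02417 mol/L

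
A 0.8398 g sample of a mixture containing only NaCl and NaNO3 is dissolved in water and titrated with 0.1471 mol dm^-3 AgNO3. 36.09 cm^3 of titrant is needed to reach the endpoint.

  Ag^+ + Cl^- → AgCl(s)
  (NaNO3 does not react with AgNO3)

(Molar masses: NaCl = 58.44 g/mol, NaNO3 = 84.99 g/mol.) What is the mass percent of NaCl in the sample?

n(AgNO3) = 0.03609 × 0.1471 = 5.309 × 10^-3 mol
Let x = n(NaCl), y = n(NaNO3).
Titrant: 1x = 5.309 × 10^-3;  mass: 58.44x + 84.99y = 0.8398
Solving, x = 5.309 × 10^-3 mol, y = 6.231 × 10^-3 mol
mass of NaCl = 5.309 × 10^-3 × 58.44 = 0.3102 g
% NaCl = 0.3102 / 0.8398 × 100 = 36.94 %

36.94 %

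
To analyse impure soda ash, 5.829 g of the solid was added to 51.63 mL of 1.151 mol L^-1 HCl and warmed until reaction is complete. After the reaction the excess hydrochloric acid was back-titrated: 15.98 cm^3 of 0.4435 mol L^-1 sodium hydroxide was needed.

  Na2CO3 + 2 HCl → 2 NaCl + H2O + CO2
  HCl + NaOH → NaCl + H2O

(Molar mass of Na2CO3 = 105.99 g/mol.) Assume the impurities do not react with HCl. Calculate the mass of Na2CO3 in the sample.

n(HCl) added = 0.05163 × 1.151 = 0.05943 mol
n(NaOH) used in back-titration = 0.01598 × 0.4435 = 7.087 × 10^-3 mol
n(HCl) left over = 7.087 × 10^-3 mol (1:1 ratio)
n(HCl) consumed by analyte = 0.05943 − 7.087 × 10^-3 = 0.05234 mol
From the 1:2 ratio, n(Na2CO3) = 1/2 × 0.05234 = 0.02617 mol
mass of Na2CO3 = 0.02617 × 105.99 = 2.774 g

2.774 g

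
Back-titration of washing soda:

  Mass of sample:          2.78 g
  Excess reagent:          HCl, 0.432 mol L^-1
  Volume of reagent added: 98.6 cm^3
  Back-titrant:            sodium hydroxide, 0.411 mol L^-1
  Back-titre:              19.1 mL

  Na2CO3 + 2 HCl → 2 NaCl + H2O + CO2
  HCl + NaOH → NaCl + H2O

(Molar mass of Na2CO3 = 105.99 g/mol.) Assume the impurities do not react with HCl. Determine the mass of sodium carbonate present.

n(HCl) added = 0.0986 × 0.432 = 0.0426 mol
n(NaOH) used in back-titration = 0.0191 × 0.411 = 7.85 × 10^-3 mol
n(HCl) left over = 7.85 × 10^-3 mol (1:1 ratio)
n(HCl) consumed by analyte = 0.0426 − 7.85 × 10^-3 = 0.0347 mol
From the 1:2 ratio, n(Na2CO3) = 1/2 × 0.0347 = 0.0174 mol
mass of Na2CO3 = 0.0174 × 105.99 = 1.84 g

1.84 g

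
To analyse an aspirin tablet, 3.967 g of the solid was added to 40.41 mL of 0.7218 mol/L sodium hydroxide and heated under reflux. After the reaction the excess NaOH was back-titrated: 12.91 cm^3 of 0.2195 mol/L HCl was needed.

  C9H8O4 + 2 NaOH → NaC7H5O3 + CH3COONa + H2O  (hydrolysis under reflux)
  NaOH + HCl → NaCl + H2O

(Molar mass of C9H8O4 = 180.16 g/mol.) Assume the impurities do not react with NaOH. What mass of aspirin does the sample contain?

n(NaOH) added = 0.04041 × 0.7218 = 0.02917 mol
n(HCl) used in back-titration = 0.01291 × 0.2195 = 2.834 × 10^-3 mol
n(NaOH) left over = 2.834 × 10^-3 mol (1:1 ratio)
n(NaOH) consumed by analyte = 0.02917 − 2.834 × 10^-3 = 0.02633 mol
From the 1:2 ratio, n(C9H8O4) = 1/2 × 0.02633 = 0.01317 mol
mass of C9H8O4 = 0.01317 × 180.16 = 2.372 g

2.372 g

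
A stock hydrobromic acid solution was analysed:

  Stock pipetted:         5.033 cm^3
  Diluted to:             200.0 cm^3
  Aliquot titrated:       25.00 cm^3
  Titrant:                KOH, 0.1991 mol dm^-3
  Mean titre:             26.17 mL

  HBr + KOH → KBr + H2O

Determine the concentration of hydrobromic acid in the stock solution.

8.282 mol/L

n(KOH) = 0.02617 × 0.1991 = 5.210 × 10^-3 mol
n(HBr) in the aliquot = 5.210 × 10^-3 mol (1:1 ratio)
[HBr]_dilute = 5.210 × 10^-3 / 0.02500 = 0.2084 mol/L
Dilution factor = 200.0 / 5.033 = 39.74
[HBr]_stock = 0.2084 × 39.74 = 8.282 mol/L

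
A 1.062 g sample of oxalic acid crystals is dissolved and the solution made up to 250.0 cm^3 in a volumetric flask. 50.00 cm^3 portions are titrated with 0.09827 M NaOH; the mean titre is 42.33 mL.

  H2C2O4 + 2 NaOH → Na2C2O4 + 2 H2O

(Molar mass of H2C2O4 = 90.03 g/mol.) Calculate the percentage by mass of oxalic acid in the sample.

88.16 %

n(NaOH) per titration = 0.04233 × 0.09827 = 4.160 × 10^-3 mol
From the 1:2 ratio, n(H2C2O4) in each aliquot = 1/2 × 4.160 × 10^-3 = 2.080 × 10^-3 mol
n(H2C2O4) in the whole flask = 2.080 × 10^-3 × 250.0/50.00 = 0.01040 mol
mass of H2C2O4 = 0.01040 × 90.03 = 0.9363 g
% H2C2O4 = 0.9363 / 1.062 × 100 = 88.16 %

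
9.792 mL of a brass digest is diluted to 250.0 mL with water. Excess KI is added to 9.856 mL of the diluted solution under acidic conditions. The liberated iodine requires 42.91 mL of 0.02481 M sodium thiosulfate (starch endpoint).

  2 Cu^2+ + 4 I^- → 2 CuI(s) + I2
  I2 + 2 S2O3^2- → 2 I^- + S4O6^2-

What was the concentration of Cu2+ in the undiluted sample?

n(S2O3^2-) = 0.04291 × 0.02481 = 1.065 × 10^-3 mol
n(I2) = n(S2O3^2-)/2 = 5.323 × 10^-4 mol
From the 2:1 ratio, n(Cu2+) in the aliquot = 2/1 × 5.323 × 10^-4 = 1.065 × 10^-3 mol
[Cu2+]_dilute = 1.065 × 10^-3 / 0.009856 = 0.1080 mol/L
[Cu2+]_original = 0.1080 × 250.0/9.792 = 2.758 mol/L

2.758 M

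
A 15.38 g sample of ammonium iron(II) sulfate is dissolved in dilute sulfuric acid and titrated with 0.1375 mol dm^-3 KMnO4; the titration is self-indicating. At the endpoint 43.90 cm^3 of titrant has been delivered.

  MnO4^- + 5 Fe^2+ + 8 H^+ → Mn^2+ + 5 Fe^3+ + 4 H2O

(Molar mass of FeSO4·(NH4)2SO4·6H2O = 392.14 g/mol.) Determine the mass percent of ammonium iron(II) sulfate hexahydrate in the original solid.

n(KMnO4) = 0.04390 L × 0.1375 mol/L = 6.036 × 10^-3 mol
From the 5:1 ratio, n(FeSO4·(NH4)2SO4·6H2O) = 5/1 × 6.036 × 10^-3 = 0.03018 mol
mass of FeSO4·(NH4)2SO4·6H2O = 0.03018 × 392.14 g/mol = 11.84 g
% FeSO4·(NH4)2SO4·6H2O = 11.84 / 15.38 × 100 = 76.95 %

76.95 %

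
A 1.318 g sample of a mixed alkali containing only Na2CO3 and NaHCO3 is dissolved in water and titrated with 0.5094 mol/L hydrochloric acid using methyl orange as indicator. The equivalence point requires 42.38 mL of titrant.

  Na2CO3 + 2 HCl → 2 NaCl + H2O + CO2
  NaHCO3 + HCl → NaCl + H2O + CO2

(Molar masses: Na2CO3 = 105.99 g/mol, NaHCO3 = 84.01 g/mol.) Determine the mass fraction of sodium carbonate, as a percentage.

64.26 %

n(HCl) = 0.04238 × 0.5094 = 0.02159 mol
Let x = n(Na2CO3), y = n(NaHCO3).
Titrant: 2x + 1y = 0.02159;  mass: 105.99x + 84.01y = 1.318
Solving, x = 7.990 × 10^-3 mol, y = 5.608 × 10^-3 mol
mass of Na2CO3 = 7.990 × 10^-3 × 105.99 = 0.8469 g
% Na2CO3 = 0.8469 / 1.318 × 100 = 64.26 %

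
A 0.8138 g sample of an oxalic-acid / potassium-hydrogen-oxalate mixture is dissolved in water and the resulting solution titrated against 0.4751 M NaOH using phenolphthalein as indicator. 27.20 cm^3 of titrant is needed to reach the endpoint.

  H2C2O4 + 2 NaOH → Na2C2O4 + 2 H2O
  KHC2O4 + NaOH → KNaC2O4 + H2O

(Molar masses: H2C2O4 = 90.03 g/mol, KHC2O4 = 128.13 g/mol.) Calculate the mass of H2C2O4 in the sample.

n(NaOH) = 0.02720 × 0.4751 = 0.01292 mol
Let x = n(H2C2O4), y = n(KHC2O4).
Titrant: 2x + 1y = 0.01292;  mass: 90.03x + 128.13y = 0.8138
Solving, x = 5.065 × 10^-3 mol, y = 2.792 × 10^-3 mol
mass of H2C2O4 = 5.065 × 10^-3 × 90.03 = 0.4560 g

0.4560 g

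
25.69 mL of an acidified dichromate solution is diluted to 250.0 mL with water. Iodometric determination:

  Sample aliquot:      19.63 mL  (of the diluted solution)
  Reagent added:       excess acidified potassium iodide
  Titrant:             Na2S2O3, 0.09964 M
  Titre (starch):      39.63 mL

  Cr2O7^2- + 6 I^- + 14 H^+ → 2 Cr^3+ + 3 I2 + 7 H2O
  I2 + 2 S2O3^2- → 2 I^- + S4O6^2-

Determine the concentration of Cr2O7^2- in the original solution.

0.3263 M

n(S2O3^2-) = 0.03963 × 0.09964 = 3.949 × 10^-3 mol
n(I2) = n(S2O3^2-)/2 = 1.974 × 10^-3 mol
From the 1:3 ratio, n(Cr2O7^2-) in the aliquot = 1/3 × 1.974 × 10^-3 = 6.581 × 10^-4 mol
[Cr2O7^2-]_dilute = 6.581 × 10^-4 / 0.01963 = 0.03353 mol/L
[Cr2O7^2-]_original = 0.03353 × 250.0/25.69 = 0.3263 mol/L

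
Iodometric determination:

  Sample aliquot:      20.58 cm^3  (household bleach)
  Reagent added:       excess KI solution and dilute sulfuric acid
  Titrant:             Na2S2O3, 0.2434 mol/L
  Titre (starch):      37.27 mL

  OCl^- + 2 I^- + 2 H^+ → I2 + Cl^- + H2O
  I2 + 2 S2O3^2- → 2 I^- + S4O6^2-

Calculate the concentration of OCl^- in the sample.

n(S2O3^2-) = 0.03727 × 0.2434 = 9.072 × 10^-3 mol
n(I2) = n(S2O3^2-)/2 = 4.536 × 10^-3 mol
n(OCl^-) in the aliquot = 4.536 × 10^-3 mol (1:1 ratio)
[OCl^-] = 4.536 × 10^-3 / 0.02058 = 0.2204 mol/L

0.2204 mol/L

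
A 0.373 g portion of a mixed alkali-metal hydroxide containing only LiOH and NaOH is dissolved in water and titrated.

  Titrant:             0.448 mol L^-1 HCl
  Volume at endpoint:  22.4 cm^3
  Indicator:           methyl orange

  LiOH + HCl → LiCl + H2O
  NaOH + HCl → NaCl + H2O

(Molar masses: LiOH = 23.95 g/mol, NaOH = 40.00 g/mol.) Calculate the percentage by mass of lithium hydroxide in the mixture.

11.4 %

n(HCl) = 0.0224 × 0.448 = 0.0100 mol
Let x = n(LiOH), y = n(NaOH).
Titrant: 1x + 1y = 0.0100;  mass: 23.95x + 40.00y = 0.373
Solving, x = 1.77 × 10^-3 mol, y = 8.27 × 10^-3 mol
mass of LiOH = 1.77 × 10^-3 × 23.95 = 0.0424 g
% LiOH = 0.0424 / 0.373 × 100 = 11.4 %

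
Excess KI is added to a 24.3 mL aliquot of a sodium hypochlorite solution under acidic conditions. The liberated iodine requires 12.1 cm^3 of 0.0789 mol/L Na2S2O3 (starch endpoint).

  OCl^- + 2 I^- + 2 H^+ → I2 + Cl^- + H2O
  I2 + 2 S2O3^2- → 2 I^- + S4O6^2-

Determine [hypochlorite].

n(S2O3^2-) = 0.0121 × 0.0789 = 9.55 × 10^-4 mol
n(I2) = n(S2O3^2-)/2 = 4.77 × 10^-4 mol
n(OCl^-) in the aliquot = 4.77 × 10^-4 mol (1:1 ratio)
[OCl^-] = 4.77 × 10^-4 / 0.0243 = 0.0196 mol/L

0.0196 mol/L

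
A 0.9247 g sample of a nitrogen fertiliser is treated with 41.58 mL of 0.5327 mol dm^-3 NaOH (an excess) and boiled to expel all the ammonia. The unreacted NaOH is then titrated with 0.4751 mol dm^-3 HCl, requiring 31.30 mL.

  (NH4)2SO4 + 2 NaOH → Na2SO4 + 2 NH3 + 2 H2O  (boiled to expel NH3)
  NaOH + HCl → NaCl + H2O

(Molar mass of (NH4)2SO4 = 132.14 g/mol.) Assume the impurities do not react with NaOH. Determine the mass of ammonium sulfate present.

n(NaOH) added = 0.04158 × 0.5327 = 0.02215 mol
n(HCl) used in back-titration = 0.03130 × 0.4751 = 0.01487 mol
n(NaOH) left over = 0.01487 mol (1:1 ratio)
n(NaOH) consumed by analyte = 0.02215 − 0.01487 = 7.279 × 10^-3 mol
From the 1:2 ratio, n((NH4)2SO4) = 1/2 × 7.279 × 10^-3 = 3.640 × 10^-3 mol
mass of (NH4)2SO4 = 3.640 × 10^-3 × 132.14 = 0.4809 g

0.4809 g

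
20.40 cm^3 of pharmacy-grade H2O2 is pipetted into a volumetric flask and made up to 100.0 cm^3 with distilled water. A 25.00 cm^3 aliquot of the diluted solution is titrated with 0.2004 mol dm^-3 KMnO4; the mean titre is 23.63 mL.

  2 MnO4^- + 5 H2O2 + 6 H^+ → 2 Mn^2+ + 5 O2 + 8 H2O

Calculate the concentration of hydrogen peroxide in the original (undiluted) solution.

n(KMnO4) = 0.02363 × 0.2004 = 4.735 × 10^-3 mol
From the 5:2 ratio, n(H2O2) in the aliquot = 5/2 × 4.735 × 10^-3 = 0.01184 mol
[H2O2]_dilute = 0.01184 / 0.02500 = 0.4735 mol/L
Dilution factor = 100.0 / 20.40 = 4.902
[H2O2]_stock = 0.4735 × 4.902 = 2.321 mol/L

2.321 mol/L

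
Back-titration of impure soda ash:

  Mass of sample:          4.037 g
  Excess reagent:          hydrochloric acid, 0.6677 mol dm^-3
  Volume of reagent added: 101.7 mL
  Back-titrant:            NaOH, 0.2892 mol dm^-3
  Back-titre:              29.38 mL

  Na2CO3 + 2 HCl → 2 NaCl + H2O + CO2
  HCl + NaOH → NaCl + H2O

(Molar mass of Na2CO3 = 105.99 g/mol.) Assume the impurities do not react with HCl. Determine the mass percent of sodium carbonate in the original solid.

77.99 %

n(HCl) added = 0.1017 × 0.6677 = 0.06791 mol
n(NaOH) used in back-titration = 0.02938 × 0.2892 = 8.497 × 10^-3 mol
n(HCl) left over = 8.497 × 10^-3 mol (1:1 ratio)
n(HCl) consumed by analyte = 0.06791 − 8.497 × 10^-3 = 0.05941 mol
From the 1:2 ratio, n(Na2CO3) = 1/2 × 0.05941 = 0.02970 mol
mass of Na2CO3 = 0.02970 × 105.99 = 3.148 g
% Na2CO3 = 3.148 / 4.037 × 100 = 77.99 %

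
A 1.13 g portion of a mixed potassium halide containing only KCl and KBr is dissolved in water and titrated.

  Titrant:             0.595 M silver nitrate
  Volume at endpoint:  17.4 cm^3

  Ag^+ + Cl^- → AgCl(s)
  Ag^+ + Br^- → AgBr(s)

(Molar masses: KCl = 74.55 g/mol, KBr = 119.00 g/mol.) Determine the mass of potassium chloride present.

0.171 g

n(AgNO3) = 0.0174 × 0.595 = 0.0104 mol
Let x = n(KCl), y = n(KBr).
Titrant: 1x + 1y = 0.0104;  mass: 74.55x + 119.00y = 1.13
Solving, x = 2.29 × 10^-3 mol, y = 8.06 × 10^-3 mol
mass of KCl = 2.29 × 10^-3 × 74.55 = 0.171 g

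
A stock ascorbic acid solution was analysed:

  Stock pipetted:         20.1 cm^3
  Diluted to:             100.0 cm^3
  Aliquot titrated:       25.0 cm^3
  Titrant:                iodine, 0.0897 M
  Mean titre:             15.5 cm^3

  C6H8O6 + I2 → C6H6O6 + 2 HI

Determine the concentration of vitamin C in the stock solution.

n(I2) = 0.0155 × 0.0897 = 1.39 × 10^-3 mol
n(C6H8O6) in the aliquot = 1.39 × 10^-3 mol (1:1 ratio)
[C6H8O6]_dilute = 1.39 × 10^-3 / 0.0250 = 0.0556 mol/L
Dilution factor = 100.0 / 20.1 = 4.975
[C6H8O6]_stock = 0.0556 × 4.975 = 0.277 mol/L

0.277 M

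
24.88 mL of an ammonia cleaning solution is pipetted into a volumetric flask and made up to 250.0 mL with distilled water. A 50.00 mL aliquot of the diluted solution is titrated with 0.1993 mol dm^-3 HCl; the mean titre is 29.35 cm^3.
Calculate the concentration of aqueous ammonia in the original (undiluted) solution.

1.176 mol/L

NH3 + HCl → NH4Cl
n(HCl) = 0.02935 × 0.1993 = 5.849 × 10^-3 mol
n(NH3) in the aliquot = 5.849 × 10^-3 mol (1:1 ratio)
[NH3]_dilute = 5.849 × 10^-3 / 0.05000 = 0.1170 mol/L
Dilution factor = 250.0 / 24.88 = 10.05
[NH3]_stock = 0.1170 × 10.05 = 1.176 mol/L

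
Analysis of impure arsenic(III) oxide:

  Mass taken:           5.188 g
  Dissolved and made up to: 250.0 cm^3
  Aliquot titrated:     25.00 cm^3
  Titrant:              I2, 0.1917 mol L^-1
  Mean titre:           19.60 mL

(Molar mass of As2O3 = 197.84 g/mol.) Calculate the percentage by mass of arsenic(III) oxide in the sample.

71.64 %

As2O3 + 2 I2 + 2 H2O → As2O5 + 4 HI
n(I2) per titration = 0.01960 × 0.1917 = 3.757 × 10^-3 mol
From the 1:2 ratio, n(As2O3) in each aliquot = 1/2 × 3.757 × 10^-3 = 1.879 × 10^-3 mol
n(As2O3) in the whole flask = 1.879 × 10^-3 × 250.0/25.00 = 0.01879 mol
mass of As2O3 = 0.01879 × 197.84 = 3.717 g
% As2O3 = 3.717 / 5.188 × 100 = 71.64 %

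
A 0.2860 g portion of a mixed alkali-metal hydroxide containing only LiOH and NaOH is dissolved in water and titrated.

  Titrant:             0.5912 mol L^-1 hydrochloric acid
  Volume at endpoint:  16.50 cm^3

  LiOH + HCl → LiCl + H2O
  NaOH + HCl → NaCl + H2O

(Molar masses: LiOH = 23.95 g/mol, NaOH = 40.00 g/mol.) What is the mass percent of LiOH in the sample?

54.36 %

n(HCl) = 0.01650 × 0.5912 = 9.755 × 10^-3 mol
Let x = n(LiOH), y = n(NaOH).
Titrant: 1x + 1y = 9.755 × 10^-3;  mass: 23.95x + 40.00y = 0.2860
Solving, x = 6.492 × 10^-3 mol, y = 3.263 × 10^-3 mol
mass of LiOH = 6.492 × 10^-3 × 23.95 = 0.1555 g
% LiOH = 0.1555 / 0.2860 × 100 = 54.36 %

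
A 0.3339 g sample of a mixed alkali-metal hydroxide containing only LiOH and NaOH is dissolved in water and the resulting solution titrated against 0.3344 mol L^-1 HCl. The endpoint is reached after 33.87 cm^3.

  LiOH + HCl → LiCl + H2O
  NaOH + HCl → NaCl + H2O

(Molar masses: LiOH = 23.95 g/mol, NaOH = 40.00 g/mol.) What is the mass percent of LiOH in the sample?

n(HCl) = 0.03387 × 0.3344 = 0.01133 mol
Let x = n(LiOH), y = n(NaOH).
Titrant: 1x + 1y = 0.01133;  mass: 23.95x + 40.00y = 0.3339
Solving, x = 7.423 × 10^-3 mol, y = 3.903 × 10^-3 mol
mass of LiOH = 7.423 × 10^-3 × 23.95 = 0.1778 g
% LiOH = 0.1778 / 0.3339 × 100 = 53.25 %

53.25 %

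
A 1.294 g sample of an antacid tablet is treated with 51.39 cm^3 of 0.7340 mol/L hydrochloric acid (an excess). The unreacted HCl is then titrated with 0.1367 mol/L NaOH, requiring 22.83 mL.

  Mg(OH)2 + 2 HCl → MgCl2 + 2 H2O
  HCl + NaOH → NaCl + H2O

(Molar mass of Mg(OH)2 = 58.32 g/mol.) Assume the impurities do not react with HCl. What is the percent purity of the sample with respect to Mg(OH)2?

n(HCl) added = 0.05139 × 0.7340 = 0.03772 mol
n(NaOH) used in back-titration = 0.02283 × 0.1367 = 3.121 × 10^-3 mol
n(HCl) left over = 3.121 × 10^-3 mol (1:1 ratio)
n(HCl) consumed by analyte = 0.03772 − 3.121 × 10^-3 = 0.03460 mol
From the 1:2 ratio, n(Mg(OH)2) = 1/2 × 0.03460 = 0.01730 mol
mass of Mg(OH)2 = 0.01730 × 58.32 = 1.009 g
% Mg(OH)2 = 1.009 / 1.294 × 100 = 77.97 %

77.97 %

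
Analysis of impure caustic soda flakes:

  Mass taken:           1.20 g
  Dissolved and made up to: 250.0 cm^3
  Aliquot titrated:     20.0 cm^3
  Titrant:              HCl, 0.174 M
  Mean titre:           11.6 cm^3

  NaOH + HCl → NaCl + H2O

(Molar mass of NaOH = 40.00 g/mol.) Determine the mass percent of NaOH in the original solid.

84.1 %

n(HCl) per titration = 0.0116 × 0.174 = 2.02 × 10^-3 mol
n(NaOH) in each aliquot = 2.02 × 10^-3 mol (1:1 ratio)
n(NaOH) in the whole flask = 2.02 × 10^-3 × 250.0/20.0 = 0.0252 mol
mass of NaOH = 0.0252 × 40.00 = 1.01 g
% NaOH = 1.01 / 1.20 × 100 = 84.1 %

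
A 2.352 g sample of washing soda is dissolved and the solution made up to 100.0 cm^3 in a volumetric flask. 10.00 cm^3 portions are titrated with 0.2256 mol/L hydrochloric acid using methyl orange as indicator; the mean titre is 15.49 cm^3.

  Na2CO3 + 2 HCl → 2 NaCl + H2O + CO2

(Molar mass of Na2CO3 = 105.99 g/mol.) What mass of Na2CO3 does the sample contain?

1.852 g

n(HCl) per titration = 0.01549 × 0.2256 = 3.495 × 10^-3 mol
From the 1:2 ratio, n(Na2CO3) in each aliquot = 1/2 × 3.495 × 10^-3 = 1.747 × 10^-3 mol
n(Na2CO3) in the whole flask = 1.747 × 10^-3 × 100.0/10.00 = 0.01747 mol
mass of Na2CO3 = 0.01747 × 105.99 = 1.852 g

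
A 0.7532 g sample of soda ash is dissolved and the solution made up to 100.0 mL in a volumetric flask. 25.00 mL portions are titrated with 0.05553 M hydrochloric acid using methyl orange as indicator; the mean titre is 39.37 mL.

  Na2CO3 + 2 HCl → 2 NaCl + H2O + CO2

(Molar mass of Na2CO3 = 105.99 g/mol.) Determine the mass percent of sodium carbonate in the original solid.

61.53 %

n(HCl) per titration = 0.03937 × 0.05553 = 2.186 × 10^-3 mol
From the 1:2 ratio, n(Na2CO3) in each aliquot = 1/2 × 2.186 × 10^-3 = 1.093 × 10^-3 mol
n(Na2CO3) in the whole flask = 1.093 × 10^-3 × 100.0/25.00 = 4.372 × 10^-3 mol
mass of Na2CO3 = 4.372 × 10^-3 × 105.99 = 0.4634 g
% Na2CO3 = 0.4634 / 0.7532 × 100 = 61.53 %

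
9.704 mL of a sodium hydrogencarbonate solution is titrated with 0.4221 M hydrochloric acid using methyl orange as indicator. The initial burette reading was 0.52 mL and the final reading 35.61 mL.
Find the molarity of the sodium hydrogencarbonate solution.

NaHCO3 + HCl → NaCl + H2O + CO2
n(HCl) = 0.03509 L × 0.4221 mol/L = 0.01481 mol
n(NaHCO3) = 0.01481 mol (1:1 mole ratio)
[NaHCO3] = 0.01481 mol / 0.009704 L = 1.526 mol/L

1.526 M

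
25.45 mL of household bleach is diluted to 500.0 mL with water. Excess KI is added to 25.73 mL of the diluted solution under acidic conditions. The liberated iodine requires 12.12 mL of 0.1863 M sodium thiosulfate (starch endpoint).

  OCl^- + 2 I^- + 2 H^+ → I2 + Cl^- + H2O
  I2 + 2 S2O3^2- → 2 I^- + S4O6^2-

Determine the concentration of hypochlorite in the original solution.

n(S2O3^2-) = 0.01212 × 0.1863 = 2.258 × 10^-3 mol
n(I2) = n(S2O3^2-)/2 = 1.129 × 10^-3 mol
n(OCl^-) in the aliquot = 1.129 × 10^-3 mol (1:1 ratio)
[OCl^-]_dilute = 1.129 × 10^-3 / 0.02573 = 0.04388 mol/L
[OCl^-]_original = 0.04388 × 500.0/25.45 = 0.8620 mol/L

0.8620 M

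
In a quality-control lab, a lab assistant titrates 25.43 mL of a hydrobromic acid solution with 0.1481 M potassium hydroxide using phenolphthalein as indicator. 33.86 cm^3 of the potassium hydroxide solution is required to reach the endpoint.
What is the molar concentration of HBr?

HBr + KOH → KBr + H2O
n(KOH) = 0.03386 L × 0.1481 mol/L = 5.015 × 10^-3 mol
n(HBr) = 5.015 × 10^-3 mol (1:1 mole ratio)
[HBr] = 5.015 × 10^-3 mol / 0.02543 L = 0.1972 mol/L

0.1972 M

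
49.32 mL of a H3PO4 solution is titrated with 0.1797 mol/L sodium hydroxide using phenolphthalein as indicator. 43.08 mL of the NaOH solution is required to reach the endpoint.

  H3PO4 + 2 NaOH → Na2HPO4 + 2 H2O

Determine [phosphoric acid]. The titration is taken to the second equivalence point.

0.07848 mol/L

n(NaOH) = 0.04308 L × 0.1797 mol/L = 7.741 × 10^-3 mol
From the 1:2 mole ratio, n(H3PO4) = 1/2 × 7.741 × 10^-3 = 3.871 × 10^-3 mol
[H3PO4] = 3.871 × 10^-3 mol / 0.04932 L = 0.07848 mol/L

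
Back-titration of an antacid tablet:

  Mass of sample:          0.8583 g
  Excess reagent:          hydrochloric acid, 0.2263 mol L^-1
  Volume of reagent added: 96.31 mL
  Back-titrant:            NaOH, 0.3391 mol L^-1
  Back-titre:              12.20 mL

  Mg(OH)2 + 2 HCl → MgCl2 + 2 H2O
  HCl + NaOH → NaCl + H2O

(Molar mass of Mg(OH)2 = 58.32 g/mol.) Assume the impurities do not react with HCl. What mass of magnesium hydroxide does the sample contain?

n(HCl) added = 0.09631 × 0.2263 = 0.02179 mol
n(NaOH) used in back-titration = 0.01220 × 0.3391 = 4.137 × 10^-3 mol
n(HCl) left over = 4.137 × 10^-3 mol (1:1 ratio)
n(HCl) consumed by analyte = 0.02179 − 4.137 × 10^-3 = 0.01766 mol
From the 1:2 ratio, n(Mg(OH)2) = 1/2 × 0.01766 = 8.829 × 10^-3 mol
mass of Mg(OH)2 = 8.829 × 10^-3 × 58.32 = 0.5149 g

0.5149 g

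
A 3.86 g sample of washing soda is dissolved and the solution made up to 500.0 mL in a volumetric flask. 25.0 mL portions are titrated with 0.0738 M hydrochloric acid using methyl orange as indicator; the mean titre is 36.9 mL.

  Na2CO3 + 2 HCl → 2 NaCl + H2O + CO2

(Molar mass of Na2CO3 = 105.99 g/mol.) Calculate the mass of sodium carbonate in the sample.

n(HCl) per titration = 0.0369 × 0.0738 = 2.72 × 10^-3 mol
From the 1:2 ratio, n(Na2CO3) in each aliquot = 1/2 × 2.72 × 10^-3 = 1.36 × 10^-3 mol
n(Na2CO3) in the whole flask = 1.36 × 10^-3 × 500.0/25.0 = 0.0272 mol
mass of Na2CO3 = 0.0272 × 105.99 = 2.89 g

2.89 g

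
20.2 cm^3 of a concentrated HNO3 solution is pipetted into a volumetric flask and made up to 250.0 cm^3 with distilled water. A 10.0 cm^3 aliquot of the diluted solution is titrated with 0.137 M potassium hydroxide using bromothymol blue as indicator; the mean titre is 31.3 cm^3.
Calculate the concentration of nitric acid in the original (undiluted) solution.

5.31 M

HNO3 + KOH → KNO3 + H2O
n(KOH) = 0.0313 × 0.137 = 4.29 × 10^-3 mol
n(HNO3) in the aliquot = 4.29 × 10^-3 mol (1:1 ratio)
[HNO3]_dilute = 4.29 × 10^-3 / 0.0100 = 0.429 mol/L
Dilution factor = 250.0 / 20.2 = 12.38
[HNO3]_stock = 0.429 × 12.38 = 5.31 mol/L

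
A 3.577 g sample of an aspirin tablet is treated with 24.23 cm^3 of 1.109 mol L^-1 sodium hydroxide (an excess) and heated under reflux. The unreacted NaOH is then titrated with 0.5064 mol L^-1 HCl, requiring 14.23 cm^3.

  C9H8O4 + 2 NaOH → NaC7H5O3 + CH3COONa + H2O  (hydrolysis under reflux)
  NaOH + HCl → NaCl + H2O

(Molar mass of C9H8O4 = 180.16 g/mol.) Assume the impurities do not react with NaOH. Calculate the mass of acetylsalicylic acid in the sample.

n(NaOH) added = 0.02423 × 1.109 = 0.02687 mol
n(HCl) used in back-titration = 0.01423 × 0.5064 = 7.206 × 10^-3 mol
n(NaOH) left over = 7.206 × 10^-3 mol (1:1 ratio)
n(NaOH) consumed by analyte = 0.02687 − 7.206 × 10^-3 = 0.01966 mol
From the 1:2 ratio, n(C9H8O4) = 1/2 × 0.01966 = 9.832 × 10^-3 mol
mass of C9H8O4 = 9.832 × 10^-3 × 180.16 = 1.771 g

1.771 g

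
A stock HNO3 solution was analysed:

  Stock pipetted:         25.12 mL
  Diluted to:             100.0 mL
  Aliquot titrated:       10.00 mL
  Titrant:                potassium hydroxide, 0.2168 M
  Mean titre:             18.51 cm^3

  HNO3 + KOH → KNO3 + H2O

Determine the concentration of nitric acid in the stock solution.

1.598 M

n(KOH) = 0.01851 × 0.2168 = 4.013 × 10^-3 mol
n(HNO3) in the aliquot = 4.013 × 10^-3 mol (1:1 ratio)
[HNO3]_dilute = 4.013 × 10^-3 / 0.01000 = 0.4013 mol/L
Dilution factor = 100.0 / 25.12 = 3.981
[HNO3]_stock = 0.4013 × 3.981 = 1.598 mol/L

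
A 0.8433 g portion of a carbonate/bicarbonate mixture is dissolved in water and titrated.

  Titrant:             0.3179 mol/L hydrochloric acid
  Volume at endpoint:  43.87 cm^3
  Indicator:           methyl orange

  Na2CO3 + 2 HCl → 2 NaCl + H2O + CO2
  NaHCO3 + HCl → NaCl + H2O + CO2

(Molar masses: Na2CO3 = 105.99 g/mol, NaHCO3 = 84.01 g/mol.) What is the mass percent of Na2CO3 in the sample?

66.53 %

n(HCl) = 0.04387 × 0.3179 = 0.01395 mol
Let x = n(Na2CO3), y = n(NaHCO3).
Titrant: 2x + 1y = 0.01395;  mass: 105.99x + 84.01y = 0.8433
Solving, x = 5.293 × 10^-3 mol, y = 3.360 × 10^-3 mol
mass of Na2CO3 = 5.293 × 10^-3 × 105.99 = 0.5610 g
% Na2CO3 = 0.5610 / 0.8433 × 100 = 66.53 %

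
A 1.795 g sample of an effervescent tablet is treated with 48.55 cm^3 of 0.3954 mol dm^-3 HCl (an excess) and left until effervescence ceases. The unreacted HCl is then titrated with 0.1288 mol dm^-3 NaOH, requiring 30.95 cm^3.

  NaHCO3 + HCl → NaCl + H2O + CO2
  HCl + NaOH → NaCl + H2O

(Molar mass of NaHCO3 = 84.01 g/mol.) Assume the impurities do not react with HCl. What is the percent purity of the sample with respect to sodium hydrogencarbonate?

n(HCl) added = 0.04855 × 0.3954 = 0.01920 mol
n(NaOH) used in back-titration = 0.03095 × 0.1288 = 3.986 × 10^-3 mol
n(HCl) left over = 3.986 × 10^-3 mol (1:1 ratio)
n(HCl) consumed by analyte = 0.01920 − 3.986 × 10^-3 = 0.01521 mol
n(NaHCO3) = 0.01521 mol (1:1 ratio)
mass of NaHCO3 = 0.01521 × 84.01 = 1.278 g
% NaHCO3 = 1.278 / 1.795 × 100 = 71.19 %

71.19 %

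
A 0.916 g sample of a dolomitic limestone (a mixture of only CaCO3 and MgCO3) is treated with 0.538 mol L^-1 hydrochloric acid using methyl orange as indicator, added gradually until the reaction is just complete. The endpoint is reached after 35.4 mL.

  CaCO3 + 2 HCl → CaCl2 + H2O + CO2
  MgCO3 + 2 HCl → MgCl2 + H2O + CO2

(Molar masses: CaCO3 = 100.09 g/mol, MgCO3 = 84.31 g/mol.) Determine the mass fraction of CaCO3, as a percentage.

n(HCl) = 0.0354 × 0.538 = 0.0190 mol
Let x = n(CaCO3), y = n(MgCO3).
Titrant: 2x + 2y = 0.0190;  mass: 100.09x + 84.31y = 0.916
Solving, x = 7.17 × 10^-3 mol, y = 2.35 × 10^-3 mol
mass of CaCO3 = 7.17 × 10^-3 × 100.09 = 0.718 g
% CaCO3 = 0.718 / 0.916 × 100 = 78.4 %

78.4 %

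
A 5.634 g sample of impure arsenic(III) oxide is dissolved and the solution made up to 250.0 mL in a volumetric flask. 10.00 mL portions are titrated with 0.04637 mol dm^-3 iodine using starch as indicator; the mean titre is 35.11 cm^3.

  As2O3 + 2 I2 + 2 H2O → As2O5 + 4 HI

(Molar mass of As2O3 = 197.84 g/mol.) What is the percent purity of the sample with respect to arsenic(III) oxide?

n(I2) per titration = 0.03511 × 0.04637 = 1.628 × 10^-3 mol
From the 1:2 ratio, n(As2O3) in each aliquot = 1/2 × 1.628 × 10^-3 = 8.140 × 10^-4 mol
n(As2O3) in the whole flask = 8.140 × 10^-4 × 250.0/10.00 = 0.02035 mol
mass of As2O3 = 0.02035 × 197.84 = 4.026 g
% As2O3 = 4.026 / 5.634 × 100 = 71.46 %

71.46 %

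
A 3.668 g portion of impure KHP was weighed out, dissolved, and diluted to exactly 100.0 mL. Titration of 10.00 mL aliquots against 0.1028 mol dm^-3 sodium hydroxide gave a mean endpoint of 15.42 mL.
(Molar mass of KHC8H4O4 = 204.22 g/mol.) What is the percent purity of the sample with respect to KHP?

KHC8H4O4 + NaOH → KNaC8H4O4 + H2O
n(NaOH) per titration = 0.01542 × 0.1028 = 1.585 × 10^-3 mol
n(KHC8H4O4) in each aliquot = 1.585 × 10^-3 mol (1:1 ratio)
n(KHC8H4O4) in the whole flask = 1.585 × 10^-3 × 100.0/10.00 = 0.01585 mol
mass of KHC8H4O4 = 0.01585 × 204.22 = 3.237 g
% KHC8H4O4 = 3.237 / 3.668 × 100 = 88.26 %

88.26 %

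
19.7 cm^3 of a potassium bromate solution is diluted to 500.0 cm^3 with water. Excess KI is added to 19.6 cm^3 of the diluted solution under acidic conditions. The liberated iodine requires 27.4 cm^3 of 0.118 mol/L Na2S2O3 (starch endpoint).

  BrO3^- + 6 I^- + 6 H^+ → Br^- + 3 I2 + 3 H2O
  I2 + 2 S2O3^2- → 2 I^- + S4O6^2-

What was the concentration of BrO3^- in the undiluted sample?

n(S2O3^2-) = 0.0274 × 0.118 = 3.23 × 10^-3 mol
n(I2) = n(S2O3^2-)/2 = 1.62 × 10^-3 mol
From the 1:3 ratio, n(BrO3^-) in the aliquot = 1/3 × 1.62 × 10^-3 = 5.39 × 10^-4 mol
[BrO3^-]_dilute = 5.39 × 10^-4 / 0.0196 = 0.0275 mol/L
[BrO3^-]_original = 0.0275 × 500.0/19.7 = 0.698 mol/L

0.698 mol/L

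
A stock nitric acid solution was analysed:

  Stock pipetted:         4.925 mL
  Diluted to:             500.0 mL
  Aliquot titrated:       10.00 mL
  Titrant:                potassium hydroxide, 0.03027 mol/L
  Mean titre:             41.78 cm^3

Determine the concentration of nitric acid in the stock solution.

HNO3 + KOH → KNO3 + H2O
n(KOH) = 0.04178 × 0.03027 = 1.265 × 10^-3 mol
n(HNO3) in the aliquot = 1.265 × 10^-3 mol (1:1 ratio)
[HNO3]_dilute = 1.265 × 10^-3 / 0.01000 = 0.1265 mol/L
Dilution factor = 500.0 / 4.925 = 101.5
[HNO3]_stock = 0.1265 × 101.5 = 12.84 mol/L

12.84 mol/L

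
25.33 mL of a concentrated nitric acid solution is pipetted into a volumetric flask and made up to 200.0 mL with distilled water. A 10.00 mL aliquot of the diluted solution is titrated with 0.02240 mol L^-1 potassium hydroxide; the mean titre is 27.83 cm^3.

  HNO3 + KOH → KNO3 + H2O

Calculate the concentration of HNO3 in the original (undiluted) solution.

0.4922 mol/L

n(KOH) = 0.02783 × 0.02240 = 6.234 × 10^-4 mol
n(HNO3) in the aliquot = 6.234 × 10^-4 mol (1:1 ratio)
[HNO3]_dilute = 6.234 × 10^-4 / 0.01000 = 0.06234 mol/L
Dilution factor = 200.0 / 25.33 = 7.896
[HNO3]_stock = 0.06234 × 7.896 = 0.4922 mol/L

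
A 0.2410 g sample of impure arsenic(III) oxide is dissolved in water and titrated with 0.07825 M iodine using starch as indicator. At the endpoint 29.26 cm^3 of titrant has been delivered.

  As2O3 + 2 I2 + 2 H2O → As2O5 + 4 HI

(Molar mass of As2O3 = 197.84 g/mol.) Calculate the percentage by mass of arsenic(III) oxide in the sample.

n(I2) = 0.02926 L × 0.07825 mol/L = 2.290 × 10^-3 mol
From the 1:2 ratio, n(As2O3) = 1/2 × 2.290 × 10^-3 = 1.145 × 10^-3 mol
mass of As2O3 = 1.145 × 10^-3 × 197.84 g/mol = 0.2265 g
% As2O3 = 0.2265 / 0.2410 × 100 = 93.98 %

93.98 %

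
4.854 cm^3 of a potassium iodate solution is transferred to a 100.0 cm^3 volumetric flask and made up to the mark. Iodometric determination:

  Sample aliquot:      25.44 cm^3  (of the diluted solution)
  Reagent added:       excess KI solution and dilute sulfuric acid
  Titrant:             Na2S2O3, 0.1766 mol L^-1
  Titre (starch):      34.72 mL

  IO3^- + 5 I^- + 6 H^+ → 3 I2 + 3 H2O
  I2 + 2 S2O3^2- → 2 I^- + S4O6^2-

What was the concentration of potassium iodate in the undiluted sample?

n(S2O3^2-) = 0.03472 × 0.1766 = 6.132 × 10^-3 mol
n(I2) = n(S2O3^2-)/2 = 3.066 × 10^-3 mol
From the 1:3 ratio, n(IO3^-) in the aliquot = 1/3 × 3.066 × 10^-3 = 1.022 × 10^-3 mol
[IO3^-]_dilute = 1.022 × 10^-3 / 0.02544 = 0.04017 mol/L
[IO3^-]_original = 0.04017 × 100.0/4.854 = 0.8276 mol/L

0.8276 mol/L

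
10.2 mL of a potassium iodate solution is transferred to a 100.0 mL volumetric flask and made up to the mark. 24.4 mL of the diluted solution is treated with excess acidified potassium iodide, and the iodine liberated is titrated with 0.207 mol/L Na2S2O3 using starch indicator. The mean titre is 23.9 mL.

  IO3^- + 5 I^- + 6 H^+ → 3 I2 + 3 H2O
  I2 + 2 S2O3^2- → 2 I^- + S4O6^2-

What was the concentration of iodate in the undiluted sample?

n(S2O3^2-) = 0.0239 × 0.207 = 4.95 × 10^-3 mol
n(I2) = n(S2O3^2-)/2 = 2.47 × 10^-3 mol
From the 1:3 ratio, n(IO3^-) in the aliquot = 1/3 × 2.47 × 10^-3 = 8.25 × 10^-4 mol
[IO3^-]_dilute = 8.25 × 10^-4 / 0.0244 = 0.0338 mol/L
[IO3^-]_original = 0.0338 × 100.0/10.2 = 0.331 mol/L

0.331 mol/L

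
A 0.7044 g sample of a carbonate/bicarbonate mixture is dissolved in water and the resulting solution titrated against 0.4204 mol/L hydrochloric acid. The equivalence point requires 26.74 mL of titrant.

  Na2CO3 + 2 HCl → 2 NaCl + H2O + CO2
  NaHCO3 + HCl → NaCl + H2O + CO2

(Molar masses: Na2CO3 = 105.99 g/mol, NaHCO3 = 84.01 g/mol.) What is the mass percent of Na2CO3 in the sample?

58.22 %

n(HCl) = 0.02674 × 0.4204 = 0.01124 mol
Let x = n(Na2CO3), y = n(NaHCO3).
Titrant: 2x + 1y = 0.01124;  mass: 105.99x + 84.01y = 0.7044
Solving, x = 3.869 × 10^-3 mol, y = 3.503 × 10^-3 mol
mass of Na2CO3 = 3.869 × 10^-3 × 105.99 = 0.4101 g
% Na2CO3 = 0.4101 / 0.7044 × 100 = 58.22 %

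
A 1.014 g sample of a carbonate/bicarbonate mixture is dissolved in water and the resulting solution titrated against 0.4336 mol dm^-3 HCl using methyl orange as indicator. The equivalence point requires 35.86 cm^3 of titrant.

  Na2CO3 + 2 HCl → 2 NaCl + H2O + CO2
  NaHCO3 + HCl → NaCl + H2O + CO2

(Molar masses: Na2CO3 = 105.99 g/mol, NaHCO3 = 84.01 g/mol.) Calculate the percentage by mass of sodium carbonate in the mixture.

49.25 %

n(HCl) = 0.03586 × 0.4336 = 0.01555 mol
Let x = n(Na2CO3), y = n(NaHCO3).
Titrant: 2x + 1y = 0.01555;  mass: 105.99x + 84.01y = 1.014
Solving, x = 4.712 × 10^-3 mol, y = 6.126 × 10^-3 mol
mass of Na2CO3 = 4.712 × 10^-3 × 105.99 = 0.4994 g
% Na2CO3 = 0.4994 / 1.014 × 100 = 49.25 %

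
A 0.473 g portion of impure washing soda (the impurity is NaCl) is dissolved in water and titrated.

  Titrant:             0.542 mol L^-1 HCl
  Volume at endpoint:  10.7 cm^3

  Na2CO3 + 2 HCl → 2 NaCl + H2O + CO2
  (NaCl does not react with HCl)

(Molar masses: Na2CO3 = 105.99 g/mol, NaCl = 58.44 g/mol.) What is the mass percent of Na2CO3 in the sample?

n(HCl) = 0.0107 × 0.542 = 5.80 × 10^-3 mol
Let x = n(Na2CO3), y = n(NaCl).
Titrant: 2x = 5.80 × 10^-3;  mass: 105.99x + 58.44y = 0.473
Solving, x = 2.90 × 10^-3 mol, y = 2.83 × 10^-3 mol
mass of Na2CO3 = 2.90 × 10^-3 × 105.99 = 0.307 g
% Na2CO3 = 0.307 / 0.473 × 100 = 65.0 %

65.0 %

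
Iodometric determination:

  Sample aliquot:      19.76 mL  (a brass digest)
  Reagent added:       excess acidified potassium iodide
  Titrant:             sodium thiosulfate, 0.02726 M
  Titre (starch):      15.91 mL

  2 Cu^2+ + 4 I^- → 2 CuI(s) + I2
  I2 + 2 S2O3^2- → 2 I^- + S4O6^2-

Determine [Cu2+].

n(S2O3^2-) = 0.01591 × 0.02726 = 4.337 × 10^-4 mol
n(I2) = n(S2O3^2-)/2 = 2.169 × 10^-4 mol
From the 2:1 ratio, n(Cu2+) in the aliquot = 2/1 × 2.169 × 10^-4 = 4.337 × 10^-4 mol
[Cu2+] = 4.337 × 10^-4 / 0.01976 = 0.02195 mol/L

0.02195 M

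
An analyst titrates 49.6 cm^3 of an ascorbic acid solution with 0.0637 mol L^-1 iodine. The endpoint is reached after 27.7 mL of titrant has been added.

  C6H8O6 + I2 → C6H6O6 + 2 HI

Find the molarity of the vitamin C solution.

0.0356 mol/L

n(I2) = 0.0277 L × 0.0637 mol/L = 1.76 × 10^-3 mol
n(C6H8O6) = 1.76 × 10^-3 mol (1:1 mole ratio)
[C6H8O6] = 1.76 × 10^-3 mol / 0.0496 L = 0.0356 mol/L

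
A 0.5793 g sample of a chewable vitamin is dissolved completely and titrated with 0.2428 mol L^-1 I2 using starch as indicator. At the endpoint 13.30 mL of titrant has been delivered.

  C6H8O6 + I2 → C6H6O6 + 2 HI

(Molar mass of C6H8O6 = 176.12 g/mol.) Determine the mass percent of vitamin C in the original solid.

n(I2) = 0.01330 L × 0.2428 mol/L = 3.229 × 10^-3 mol
n(C6H8O6) = 3.229 × 10^-3 mol (1:1 ratio)
mass of C6H8O6 = 3.229 × 10^-3 × 176.12 g/mol = 0.5687 g
% C6H8O6 = 0.5687 / 0.5793 × 100 = 98.18 %

98.18 %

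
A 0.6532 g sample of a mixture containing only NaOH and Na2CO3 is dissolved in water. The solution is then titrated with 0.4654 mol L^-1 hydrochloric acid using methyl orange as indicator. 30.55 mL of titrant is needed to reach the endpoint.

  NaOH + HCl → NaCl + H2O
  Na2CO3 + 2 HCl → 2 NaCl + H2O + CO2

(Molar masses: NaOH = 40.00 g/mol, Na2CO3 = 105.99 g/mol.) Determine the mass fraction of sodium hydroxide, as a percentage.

n(HCl) = 0.03055 × 0.4654 = 0.01422 mol
Let x = n(NaOH), y = n(Na2CO3).
Titrant: 1x + 2y = 0.01422;  mass: 40.00x + 105.99y = 0.6532
Solving, x = 7.717 × 10^-3 mol, y = 3.251 × 10^-3 mol
mass of NaOH = 7.717 × 10^-3 × 40.00 = 0.3087 g
% NaOH = 0.3087 / 0.6532 × 100 = 47.26 %

47.26 %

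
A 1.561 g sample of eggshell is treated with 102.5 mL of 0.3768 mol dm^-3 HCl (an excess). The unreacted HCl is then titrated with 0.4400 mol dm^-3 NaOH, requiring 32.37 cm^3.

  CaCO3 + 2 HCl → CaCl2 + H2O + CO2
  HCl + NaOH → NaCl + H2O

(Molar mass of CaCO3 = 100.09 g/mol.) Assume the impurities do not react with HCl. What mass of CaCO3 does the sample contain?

n(HCl) added = 0.1025 × 0.3768 = 0.03862 mol
n(NaOH) used in back-titration = 0.03237 × 0.4400 = 0.01424 mol
n(HCl) left over = 0.01424 mol (1:1 ratio)
n(HCl) consumed by analyte = 0.03862 − 0.01424 = 0.02438 mol
From the 1:2 ratio, n(CaCO3) = 1/2 × 0.02438 = 0.01219 mol
mass of CaCO3 = 0.01219 × 100.09 = 1.220 g

1.220 g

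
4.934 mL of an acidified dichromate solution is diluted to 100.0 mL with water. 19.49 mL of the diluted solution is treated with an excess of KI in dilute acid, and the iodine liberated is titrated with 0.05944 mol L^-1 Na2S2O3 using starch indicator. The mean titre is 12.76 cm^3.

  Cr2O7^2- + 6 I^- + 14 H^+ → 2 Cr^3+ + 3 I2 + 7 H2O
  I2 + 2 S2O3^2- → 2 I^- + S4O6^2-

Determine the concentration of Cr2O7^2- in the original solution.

n(S2O3^2-) = 0.01276 × 0.05944 = 7.585 × 10^-4 mol
n(I2) = n(S2O3^2-)/2 = 3.792 × 10^-4 mol
From the 1:3 ratio, n(Cr2O7^2-) in the aliquot = 1/3 × 3.792 × 10^-4 = 1.264 × 10^-4 mol
[Cr2O7^2-]_dilute = 1.264 × 10^-4 / 0.01949 = 0.006486 mol/L
[Cr2O7^2-]_original = 0.006486 × 100.0/4.934 = 0.1315 mol/L

0.1315 mol/L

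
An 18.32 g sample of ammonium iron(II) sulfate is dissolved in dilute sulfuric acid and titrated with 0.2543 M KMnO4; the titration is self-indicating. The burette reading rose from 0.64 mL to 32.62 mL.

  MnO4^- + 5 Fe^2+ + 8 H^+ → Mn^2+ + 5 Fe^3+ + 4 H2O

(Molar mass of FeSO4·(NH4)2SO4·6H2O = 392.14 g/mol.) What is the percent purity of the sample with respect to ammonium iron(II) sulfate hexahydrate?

87.04 %

n(KMnO4) = 0.03198 L × 0.2543 mol/L = 8.133 × 10^-3 mol
From the 5:1 ratio, n(FeSO4·(NH4)2SO4·6H2O) = 5/1 × 8.133 × 10^-3 = 0.04066 mol
mass of FeSO4·(NH4)2SO4·6H2O = 0.04066 × 392.14 g/mol = 15.95 g
% FeSO4·(NH4)2SO4·6H2O = 15.95 / 18.32 × 100 = 87.04 %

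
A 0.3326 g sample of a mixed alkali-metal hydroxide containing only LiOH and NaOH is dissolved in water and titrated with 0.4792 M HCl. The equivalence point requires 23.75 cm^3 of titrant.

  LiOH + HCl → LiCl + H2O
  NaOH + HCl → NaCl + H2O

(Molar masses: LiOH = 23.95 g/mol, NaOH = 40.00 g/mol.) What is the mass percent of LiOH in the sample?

55.02 %

n(HCl) = 0.02375 × 0.4792 = 0.01138 mol
Let x = n(LiOH), y = n(NaOH).
Titrant: 1x + 1y = 0.01138;  mass: 23.95x + 40.00y = 0.3326
Solving, x = 7.641 × 10^-3 mol, y = 3.740 × 10^-3 mol
mass of LiOH = 7.641 × 10^-3 × 23.95 = 0.1830 g
% LiOH = 0.1830 / 0.3326 × 100 = 55.02 %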